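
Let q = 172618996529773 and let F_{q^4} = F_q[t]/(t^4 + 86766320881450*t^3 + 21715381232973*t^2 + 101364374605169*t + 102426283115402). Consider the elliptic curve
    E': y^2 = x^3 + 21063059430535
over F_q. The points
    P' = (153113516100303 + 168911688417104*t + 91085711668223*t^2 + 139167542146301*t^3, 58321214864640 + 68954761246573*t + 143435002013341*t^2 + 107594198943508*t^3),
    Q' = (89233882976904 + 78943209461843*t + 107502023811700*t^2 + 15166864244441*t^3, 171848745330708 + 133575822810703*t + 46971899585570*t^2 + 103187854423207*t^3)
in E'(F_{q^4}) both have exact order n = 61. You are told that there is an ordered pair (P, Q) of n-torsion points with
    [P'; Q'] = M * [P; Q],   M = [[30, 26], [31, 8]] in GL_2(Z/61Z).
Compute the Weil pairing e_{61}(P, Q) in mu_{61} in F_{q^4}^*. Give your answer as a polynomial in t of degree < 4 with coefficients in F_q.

Under M = [[30,26],[31,8]] in GL_2(Z/61), e_{61}(P',Q') = e_{61}(P,Q)^(30*8-26*31 mod 61).
30*8 - 26*31 = -566; reduced mod 61: det = 44, inverse 43.
Double-and-add over 111101: 6-1 doublings, 5-1 additions; each step l_{T,T}/v_{2T} or l_{T,P'}/v at Q'+S for random S.
Result: e(P',Q') = 102795239657553 + 134936642834924*t + 51992047063538*t^2 + 115716982856855*t^3.
Thus e_{61}(P,Q) = 28817268161532 + 66795556803158*t + 136047472976589*t^2 + 8777560859299*t^3.

28817268161532 + 66795556803158*t + 136047472976589*t^2 + 8777560859299*t^3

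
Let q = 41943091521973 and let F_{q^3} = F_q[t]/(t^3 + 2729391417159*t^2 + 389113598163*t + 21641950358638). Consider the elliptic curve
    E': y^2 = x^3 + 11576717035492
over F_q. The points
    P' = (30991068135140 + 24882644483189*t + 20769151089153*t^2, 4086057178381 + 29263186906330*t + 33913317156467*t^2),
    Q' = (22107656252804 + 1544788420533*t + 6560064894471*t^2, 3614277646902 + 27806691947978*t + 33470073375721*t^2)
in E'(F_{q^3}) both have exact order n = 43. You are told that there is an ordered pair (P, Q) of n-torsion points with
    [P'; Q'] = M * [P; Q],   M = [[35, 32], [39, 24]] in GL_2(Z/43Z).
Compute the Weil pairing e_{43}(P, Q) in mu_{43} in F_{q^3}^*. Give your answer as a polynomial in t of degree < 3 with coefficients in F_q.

36876240989612 + 32460977634859*t + 4321886340644*t^2

Under M = [[35,32],[39,24]] in GL_2(Z/43), e_{43}(P',Q') = e_{43}(P,Q)^(35*24-32*39 mod 43).
det(M) mod 43 = 22; its inverse in (Z/43)^* is 2 (check: 22*2 mod 43 = 1).
Miller loop for e_{43} over F_{41943091521973^3}: bits of 43 = 101011; 5 double steps + 3 add steps, l/v at each.
So e_{43}(P',Q') = 11921483242578 + 37253401356555*t + 21239094611171*t^2.
Raise to 2: e(P,Q) = 36876240989612 + 32460977634859*t + 4321886340644*t^2 in mu_{43}.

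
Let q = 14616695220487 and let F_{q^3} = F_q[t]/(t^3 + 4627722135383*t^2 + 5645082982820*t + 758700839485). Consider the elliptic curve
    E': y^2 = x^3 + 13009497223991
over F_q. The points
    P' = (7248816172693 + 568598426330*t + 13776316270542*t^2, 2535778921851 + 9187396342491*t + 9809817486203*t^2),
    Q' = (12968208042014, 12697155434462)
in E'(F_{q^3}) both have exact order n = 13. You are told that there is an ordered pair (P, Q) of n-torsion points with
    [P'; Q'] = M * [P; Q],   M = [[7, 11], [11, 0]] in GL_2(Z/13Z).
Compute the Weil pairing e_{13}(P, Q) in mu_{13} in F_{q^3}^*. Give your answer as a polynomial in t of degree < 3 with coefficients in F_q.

e_{13} is bilinear + alternating on E[13], so e_{13}(7*P + 11*Q, 11*P) = e_{13}(P,Q)^(7*0-11*11).
7*0 - 11*11 = -121; reduced mod 13: det = 9, inverse 3.
Double-and-add over 1101: 4-1 doublings, 3-1 additions; each step l_{T,T}/v_{2T} or l_{T,P'}/v at Q'+S for random S.
Result: e(P',Q') = 7147797827532 + 11689446482647*t + 2988536298388*t^2.
e_{13}(P,Q) = (7147797827532 + 11689446482647*t + 2988536298388*t^2)^{3} = 10121246877192 + 12261503414741*t + 3588906490217*t^2.

10121246877192 + 12261503414741*t + 3588906490217*t^2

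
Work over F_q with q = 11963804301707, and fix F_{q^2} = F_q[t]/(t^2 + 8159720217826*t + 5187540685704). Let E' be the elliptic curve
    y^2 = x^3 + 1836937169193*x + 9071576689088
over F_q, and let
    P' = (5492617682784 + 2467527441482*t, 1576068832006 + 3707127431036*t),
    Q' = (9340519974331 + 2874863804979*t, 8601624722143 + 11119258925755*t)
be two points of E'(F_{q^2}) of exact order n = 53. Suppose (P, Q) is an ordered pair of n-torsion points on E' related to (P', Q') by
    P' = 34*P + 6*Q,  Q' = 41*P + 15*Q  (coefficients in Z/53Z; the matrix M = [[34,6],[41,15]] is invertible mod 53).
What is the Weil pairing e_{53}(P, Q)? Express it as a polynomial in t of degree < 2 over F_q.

6961486198582 + 10309318988134*t

The 53-Weil pairing on E[53] over F_{11963804301707} is alternating-bilinear: e_{53}(P',Q') = e_{53}(P,Q)^det(M).
Inverting 52 mod 53: 52. Thus e_{53}(P,Q) = e(P',Q')^{52}.
Run Miller on y^2=x^3+1836937169193*x+9071576689088 over F_{11963804301707}: ladder 110101 (6 bits); e = f_P(D_Q)/f_Q(D_P).
The quotient is 766034382869 + 1654485313573*t.
Thus e_{53}(P,Q) = 6961486198582 + 10309318988134*t.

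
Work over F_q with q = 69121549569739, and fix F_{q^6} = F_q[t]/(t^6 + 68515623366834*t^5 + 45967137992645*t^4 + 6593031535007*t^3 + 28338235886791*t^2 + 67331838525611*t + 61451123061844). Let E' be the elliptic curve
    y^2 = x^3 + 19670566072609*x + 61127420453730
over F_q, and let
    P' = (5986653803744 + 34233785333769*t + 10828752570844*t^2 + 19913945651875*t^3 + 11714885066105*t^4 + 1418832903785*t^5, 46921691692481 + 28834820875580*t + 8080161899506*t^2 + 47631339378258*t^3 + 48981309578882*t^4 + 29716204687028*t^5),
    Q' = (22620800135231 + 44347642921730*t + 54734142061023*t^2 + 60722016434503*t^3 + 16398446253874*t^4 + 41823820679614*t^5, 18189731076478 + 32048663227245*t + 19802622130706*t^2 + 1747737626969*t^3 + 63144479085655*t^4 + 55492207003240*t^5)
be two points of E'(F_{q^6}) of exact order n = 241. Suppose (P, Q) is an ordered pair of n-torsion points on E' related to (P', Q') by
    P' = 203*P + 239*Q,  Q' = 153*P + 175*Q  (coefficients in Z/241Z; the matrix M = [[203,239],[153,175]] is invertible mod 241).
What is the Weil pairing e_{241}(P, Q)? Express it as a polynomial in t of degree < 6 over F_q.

38177531466041 + 31040061628093*t + 27006202997055*t^2 + 11438848793297*t^3 + 22531084782050*t^4 + 52265551756581*t^5

The 241-Weil pairing on E[241] over F_{69121549569739} is alternating-bilinear: e_{241}(P',Q') = e_{241}(P,Q)^det(M).
det(M) mod 241 = 163; its inverse in (Z/241)^* is 207 (check: 163*207 mod 241 = 1).
Double-and-add over 11110001: 8-1 doublings, 5-1 additions; each step l_{T,T}/v_{2T} or l_{T,P'}/v at Q'+S for random S.
The quotient is 31573349143114 + 1088386579509*t + 35960641097213*t^2 + 39977734334870*t^3 + 60164195319182*t^4 + 30595866946441*t^5.
Hence e(P,Q) = 38177531466041 + 31040061628093*t + 27006202997055*t^2 + 11438848793297*t^3 + 22531084782050*t^4 + 52265551756581*t^5 in F_{69121549569739^6}^*.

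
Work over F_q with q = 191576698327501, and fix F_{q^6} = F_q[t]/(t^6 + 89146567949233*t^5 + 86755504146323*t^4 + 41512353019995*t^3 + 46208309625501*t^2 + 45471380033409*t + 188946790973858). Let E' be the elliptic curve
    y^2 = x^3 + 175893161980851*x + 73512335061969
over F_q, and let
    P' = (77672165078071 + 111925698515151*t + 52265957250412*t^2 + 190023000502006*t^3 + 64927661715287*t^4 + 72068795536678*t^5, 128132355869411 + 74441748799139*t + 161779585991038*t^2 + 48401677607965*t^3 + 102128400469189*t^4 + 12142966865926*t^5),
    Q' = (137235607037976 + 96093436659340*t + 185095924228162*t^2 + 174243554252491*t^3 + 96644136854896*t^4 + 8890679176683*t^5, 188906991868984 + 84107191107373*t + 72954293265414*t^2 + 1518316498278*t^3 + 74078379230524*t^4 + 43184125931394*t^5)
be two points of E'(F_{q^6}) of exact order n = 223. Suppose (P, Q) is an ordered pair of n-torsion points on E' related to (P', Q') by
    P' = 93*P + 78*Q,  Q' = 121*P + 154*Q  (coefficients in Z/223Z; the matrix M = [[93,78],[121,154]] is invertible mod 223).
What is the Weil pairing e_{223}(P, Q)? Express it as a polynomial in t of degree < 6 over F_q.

170599575860890 + 70559451639477*t + 12236276435764*t^2 + 116838583322553*t^3 + 126680688649212*t^4 + 9040009348693*t^5

Alternating bilinearity on E[223] (values in mu_{223} in F_{191576698327501^6}) gives e(P',Q') = e(P,Q)^det(M).
det(M) mod 223 = 201; its inverse in (Z/223)^* is 152 (check: 201*152 mod 223 = 1).
Run Miller on y^2=x^3+175893161980851*x+73512335061969 over F_{191576698327501}: ladder 11011111 (8 bits); e = f_P(D_Q)/f_Q(D_P).
So e_{223}(P',Q') = 105486995988667 + 155205692851809*t + 39768392400405*t^2 + 166158865927443*t^3 + 131245370342632*t^4 + 5403033958491*t^5.
Finally e_{223}(P,Q) = 170599575860890 + 70559451639477*t + 12236276435764*t^2 + 116838583322553*t^3 + 126680688649212*t^4 + 9040009348693*t^5.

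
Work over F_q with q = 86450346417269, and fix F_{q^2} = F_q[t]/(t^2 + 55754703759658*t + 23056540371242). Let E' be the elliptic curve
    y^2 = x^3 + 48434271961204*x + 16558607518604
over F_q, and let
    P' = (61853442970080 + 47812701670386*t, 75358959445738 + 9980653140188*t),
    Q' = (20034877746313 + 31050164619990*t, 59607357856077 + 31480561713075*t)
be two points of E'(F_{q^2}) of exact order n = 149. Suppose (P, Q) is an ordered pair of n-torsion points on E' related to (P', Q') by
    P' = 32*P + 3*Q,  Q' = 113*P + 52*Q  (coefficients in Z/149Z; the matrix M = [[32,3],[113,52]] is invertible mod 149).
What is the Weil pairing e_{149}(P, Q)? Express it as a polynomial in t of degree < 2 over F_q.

3321356638070 + 53551860386736*t

Under M = [[32,3],[113,52]] in GL_2(Z/149), e_{149}(P',Q') = e_{149}(P,Q)^(32*52-3*113 mod 149).
Inverting 133 mod 149: 121. Thus e_{149}(P,Q) = e(P',Q')^{121}.
Miller loop for e_{149} over F_{86450346417269^2}: bits of 149 = 10010101; 7 double steps + 3 add steps, l/v at each.
Miller gives e_{149}(P',Q') = 75007924682441 + 58176400099335*t in F_{86450346417269^2}.
Raise to 121: e(P,Q) = 3321356638070 + 53551860386736*t in mu_{149}.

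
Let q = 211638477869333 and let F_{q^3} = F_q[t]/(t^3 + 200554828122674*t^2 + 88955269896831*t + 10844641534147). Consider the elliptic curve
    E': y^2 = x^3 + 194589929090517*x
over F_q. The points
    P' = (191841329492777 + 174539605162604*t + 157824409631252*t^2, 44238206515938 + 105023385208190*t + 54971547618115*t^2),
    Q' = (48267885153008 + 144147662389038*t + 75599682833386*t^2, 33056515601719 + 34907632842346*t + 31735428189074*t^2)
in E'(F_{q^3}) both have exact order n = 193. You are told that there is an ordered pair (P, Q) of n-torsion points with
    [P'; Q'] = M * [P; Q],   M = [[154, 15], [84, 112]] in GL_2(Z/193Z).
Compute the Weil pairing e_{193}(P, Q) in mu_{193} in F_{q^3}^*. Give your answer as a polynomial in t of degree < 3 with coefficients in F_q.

Since e_{193}(P,P)=e_{193}(Q,Q)=1 and e_{193}(Q,P)=e_{193}(P,Q)^{-1}, expanding e_{193}(154*P + 15*Q,84*P + 112*Q) leaves e(P,Q)^det(M).
Inverting 162 mod 193: 56. Thus e_{193}(P,Q) = e(P',Q')^{56}.
Run Miller on y^2=x^3+194589929090517*x over F_{211638477869333}: ladder 11000001 (8 bits); e = f_P(D_Q)/f_Q(D_P).
Miller gives e_{193}(P',Q') = 30372167347728 + 107087158702532*t + 46864539957265*t^2 in F_{211638477869333^3}.
Thus e_{193}(P,Q) = 94520095690312 + 91198999717338*t + 87728116341467*t^2.

94520095690312 + 91198999717338*t + 87728116341467*t^2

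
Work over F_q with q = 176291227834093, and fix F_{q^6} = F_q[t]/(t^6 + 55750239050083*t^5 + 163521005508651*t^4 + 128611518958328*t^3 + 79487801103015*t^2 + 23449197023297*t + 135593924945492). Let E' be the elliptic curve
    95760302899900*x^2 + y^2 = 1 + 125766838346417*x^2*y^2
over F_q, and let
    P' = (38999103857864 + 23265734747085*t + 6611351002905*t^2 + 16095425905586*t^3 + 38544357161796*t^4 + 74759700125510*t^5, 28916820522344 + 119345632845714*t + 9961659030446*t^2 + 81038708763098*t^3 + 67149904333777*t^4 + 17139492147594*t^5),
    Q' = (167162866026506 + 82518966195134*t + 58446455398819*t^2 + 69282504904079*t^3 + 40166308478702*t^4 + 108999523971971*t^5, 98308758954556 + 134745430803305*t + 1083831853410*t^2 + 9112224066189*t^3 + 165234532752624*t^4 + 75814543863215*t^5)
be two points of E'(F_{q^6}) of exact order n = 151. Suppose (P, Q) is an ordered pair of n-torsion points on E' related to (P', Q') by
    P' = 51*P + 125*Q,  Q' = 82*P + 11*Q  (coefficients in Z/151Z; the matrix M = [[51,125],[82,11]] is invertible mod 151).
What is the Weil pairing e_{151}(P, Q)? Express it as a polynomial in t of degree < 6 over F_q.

168716329975719 + 82696395065100*t + 63615920428013*t^2 + 17786339217493*t^3 + 50345718080927*t^4 + 1051513397056*t^5

Alternating bilinearity on E[151] (values in mu_{151} in F_{176291227834093^6}) gives e(P',Q') = e(P,Q)^det(M).
So e_{151}(P,Q) = e_{151}(P',Q')^{6}, since 126*6 = 1 mod 151.
Edwards->Montgomery: u=(1+y)/(1-y), v=u/x -> 34787669121308v^2=u^3+60907603957287u^2+u; then x_W=36571173096894u+125066804124766: y^2=x^3+138764027457898*x+64812349570289.
Double-and-add over 10010111: 8-1 doublings, 5-1 additions; each step l_{T,T}/v_{2T} or l_{T,P'}/v at Q'+S for random S.
e_{151}(P',Q') = 170434407590449 + 143601935173440*t + 92204095209098*t^2 + 112622934189024*t^3 + 154266506633416*t^4 + 25429585081131*t^5.
(170434407590449 + 143601935173440*t + 92204095209098*t^2 + 112622934189024*t^3 + 154266506633416*t^4 + 25429585081131*t^5)^{6} mod (176291227834093,f) = 168716329975719 + 82696395065100*t + 63615920428013*t^2 + 17786339217493*t^3 + 50345718080927*t^4 + 1051513397056*t^5.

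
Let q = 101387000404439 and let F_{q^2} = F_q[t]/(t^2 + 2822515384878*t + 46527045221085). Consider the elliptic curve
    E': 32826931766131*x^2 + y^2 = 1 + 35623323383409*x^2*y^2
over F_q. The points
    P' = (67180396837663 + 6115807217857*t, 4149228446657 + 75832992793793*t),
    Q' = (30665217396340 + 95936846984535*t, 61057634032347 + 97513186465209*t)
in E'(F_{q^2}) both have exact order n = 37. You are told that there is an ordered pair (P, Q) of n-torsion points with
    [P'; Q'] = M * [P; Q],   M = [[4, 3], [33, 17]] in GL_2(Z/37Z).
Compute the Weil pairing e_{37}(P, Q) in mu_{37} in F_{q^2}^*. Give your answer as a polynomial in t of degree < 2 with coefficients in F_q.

61968178430647 + 52412968700321*t

Since e_{37}(P,P)=e_{37}(Q,Q)=1 and e_{37}(Q,P)=e_{37}(P,Q)^{-1}, expanding e_{37}(4*P + 3*Q,33*P + 17*Q) leaves e(P,Q)^det(M).
det(M) mod 37 = 6; its inverse in (Z/37)^* is 31 (check: 6*31 mod 37 = 1).
Map (x,y)_Ed via u=(1+y)/(1-y), v=(1+y)/((1-y)x) to Montgomery A=74363581570917,B=68948767859365; then to (a',b')=(94355579297923,15763776713197).
Run Miller on y^2=x^3+94355579297923*x+15763776713197 over F_{101387000404439}: ladder 100101 (6 bits); e = f_P(D_Q)/f_Q(D_P).
Miller gives e_{37}(P',Q') = 90316696789698 + 26500812942206*t in F_{101387000404439^2}.
(90316696789698 + 26500812942206*t)^{31} mod (101387000404439,f) = 61968178430647 + 52412968700321*t.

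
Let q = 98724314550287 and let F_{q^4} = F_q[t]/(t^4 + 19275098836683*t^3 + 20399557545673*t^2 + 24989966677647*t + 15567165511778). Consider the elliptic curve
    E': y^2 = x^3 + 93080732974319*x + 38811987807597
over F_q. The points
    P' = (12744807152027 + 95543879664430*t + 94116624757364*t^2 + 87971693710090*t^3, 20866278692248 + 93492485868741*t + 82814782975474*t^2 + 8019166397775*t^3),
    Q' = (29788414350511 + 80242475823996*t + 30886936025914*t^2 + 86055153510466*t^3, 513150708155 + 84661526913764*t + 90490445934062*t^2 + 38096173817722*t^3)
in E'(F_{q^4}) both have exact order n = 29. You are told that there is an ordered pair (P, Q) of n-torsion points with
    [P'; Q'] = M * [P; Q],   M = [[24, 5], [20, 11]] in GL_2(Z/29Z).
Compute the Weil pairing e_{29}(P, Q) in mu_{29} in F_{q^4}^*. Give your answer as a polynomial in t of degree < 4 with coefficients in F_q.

80561232108140 + 76614324616324*t + 36508037034343*t^2 + 88449845556244*t^3

Alternating bilinearity on E[29] (values in mu_{29} in F_{98724314550287^4}) gives e(P',Q') = e(P,Q)^det(M).
So e_{29}(P,Q) = e_{29}(P',Q')^{26}, since 19*26 = 1 mod 29.
Run Miller on y^2=x^3+93080732974319*x+38811987807597 over F_{98724314550287}: ladder 11101 (5 bits); e = f_P(D_Q)/f_Q(D_P).
Result: e(P',Q') = 6561522047028 + 14313330781724*t + 32143184441643*t^2 + 41712214887773*t^3.
Raise to 26: e(P,Q) = 80561232108140 + 76614324616324*t + 36508037034343*t^2 + 88449845556244*t^3 in mu_{29}.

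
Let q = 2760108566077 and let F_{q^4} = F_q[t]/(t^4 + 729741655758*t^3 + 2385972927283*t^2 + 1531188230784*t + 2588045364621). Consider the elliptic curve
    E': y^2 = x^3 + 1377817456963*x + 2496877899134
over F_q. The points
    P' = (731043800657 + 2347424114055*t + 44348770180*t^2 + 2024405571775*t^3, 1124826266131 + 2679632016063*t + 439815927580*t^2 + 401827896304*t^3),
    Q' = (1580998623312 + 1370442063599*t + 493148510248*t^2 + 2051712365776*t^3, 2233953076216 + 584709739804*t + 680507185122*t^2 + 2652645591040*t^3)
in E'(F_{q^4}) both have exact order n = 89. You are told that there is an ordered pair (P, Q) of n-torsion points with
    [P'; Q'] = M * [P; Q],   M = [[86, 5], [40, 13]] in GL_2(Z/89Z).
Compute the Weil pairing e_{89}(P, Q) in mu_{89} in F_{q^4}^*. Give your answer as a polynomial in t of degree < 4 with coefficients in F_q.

980801831480 + 1443131858132*t + 2745417001804*t^2 + 2599931179415*t^3

The 89-Weil pairing on E[89] over F_{2760108566077} is alternating-bilinear: e_{89}(P',Q') = e_{89}(P,Q)^det(M).
Inverting 28 mod 89: 35. Thus e_{89}(P,Q) = e(P',Q')^{35}.
7-bit Miller (1011001) on E'/F_{2760108566077} with a'=1377817456963, b'=2496877899134: accumulate tangent/chord ratios at Q'+S and P'+S'.
Result: e(P',Q') = 1807328603865 + 51314820545*t + 2157586403655*t^2 + 1301839390882*t^3.
Finally e_{89}(P,Q) = 980801831480 + 1443131858132*t + 2745417001804*t^2 + 2599931179415*t^3.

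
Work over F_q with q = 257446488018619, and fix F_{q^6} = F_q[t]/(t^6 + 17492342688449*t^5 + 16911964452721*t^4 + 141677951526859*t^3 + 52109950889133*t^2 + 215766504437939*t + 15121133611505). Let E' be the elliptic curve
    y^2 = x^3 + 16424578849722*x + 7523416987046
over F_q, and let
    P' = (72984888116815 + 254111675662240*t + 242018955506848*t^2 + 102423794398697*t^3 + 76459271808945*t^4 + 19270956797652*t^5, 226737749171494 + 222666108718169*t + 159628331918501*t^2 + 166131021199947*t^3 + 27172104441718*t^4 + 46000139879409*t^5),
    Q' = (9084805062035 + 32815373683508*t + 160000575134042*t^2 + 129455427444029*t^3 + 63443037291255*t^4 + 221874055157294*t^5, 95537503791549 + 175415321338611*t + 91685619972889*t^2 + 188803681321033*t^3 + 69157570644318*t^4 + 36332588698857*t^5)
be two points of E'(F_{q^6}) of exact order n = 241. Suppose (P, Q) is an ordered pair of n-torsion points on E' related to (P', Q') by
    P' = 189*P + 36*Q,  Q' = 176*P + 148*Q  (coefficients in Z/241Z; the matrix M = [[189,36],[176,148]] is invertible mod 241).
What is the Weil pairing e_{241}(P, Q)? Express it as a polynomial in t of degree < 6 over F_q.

The 241-Weil pairing on E[241] over F_{257446488018619} is alternating-bilinear: e_{241}(P',Q') = e_{241}(P,Q)^det(M).
det M = 189*148 - 36*176 = 21636 = 187 (mod 241); 187^{-1} = 58 (mod 241).
Double-and-add over 11110001: 8-1 doublings, 5-1 additions; each step l_{T,T}/v_{2T} or l_{T,P'}/v at Q'+S for random S.
The quotient is 208419883793518 + 166134632529602*t + 55275988186121*t^2 + 193228590992596*t^3 + 107814864339030*t^4 + 90316564449747*t^5.
e_{241}(P,Q) = (208419883793518 + 166134632529602*t + 55275988186121*t^2 + 193228590992596*t^3 + 107814864339030*t^4 + 90316564449747*t^5)^{58} = 35112682027426 + 177682138335688*t + 194877121700751*t^2 + 22533515932412*t^3 + 10057659880*t^4 + 89098726533338*t^5.

35112682027426 + 177682138335688*t + 194877121700751*t^2 + 22533515932412*t^3 + 10057659880*t^4 + 89098726533338*t^5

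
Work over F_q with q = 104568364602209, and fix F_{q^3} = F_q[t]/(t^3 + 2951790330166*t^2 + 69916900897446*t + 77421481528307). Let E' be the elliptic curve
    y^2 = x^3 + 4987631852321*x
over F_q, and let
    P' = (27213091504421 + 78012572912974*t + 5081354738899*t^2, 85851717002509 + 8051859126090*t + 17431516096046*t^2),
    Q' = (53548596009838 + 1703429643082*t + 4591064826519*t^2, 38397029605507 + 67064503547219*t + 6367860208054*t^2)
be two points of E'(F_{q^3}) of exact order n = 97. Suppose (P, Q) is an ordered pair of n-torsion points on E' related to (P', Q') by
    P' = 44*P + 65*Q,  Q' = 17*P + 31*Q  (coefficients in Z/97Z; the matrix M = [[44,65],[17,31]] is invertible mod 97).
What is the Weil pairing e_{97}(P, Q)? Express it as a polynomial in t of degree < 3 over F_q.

e_{97}(aP+bQ,cP+dQ) = e_{97}(P,Q)^(ad-bc); with (a,b,c,d)=(44,65,17,31) this gives the det-97 law.
Hence e(P,Q) = e(P',Q')^{3} where 3 = 65^{-1} mod 97.
Run Miller on y^2=x^3+4987631852321*x over F_{104568364602209}: ladder 1100001 (7 bits); e = f_P(D_Q)/f_Q(D_P).
Miller gives e_{97}(P',Q') = 95935286321436 + 403141776166*t + 29200841585596*t^2 in F_{104568364602209^3}.
e_{97}(P,Q) = (95935286321436 + 403141776166*t + 29200841585596*t^2)^{3} = 23956776483035 + 79319531588632*t + 39289222367451*t^2.

23956776483035 + 79319531588632*t + 39289222367451*t^2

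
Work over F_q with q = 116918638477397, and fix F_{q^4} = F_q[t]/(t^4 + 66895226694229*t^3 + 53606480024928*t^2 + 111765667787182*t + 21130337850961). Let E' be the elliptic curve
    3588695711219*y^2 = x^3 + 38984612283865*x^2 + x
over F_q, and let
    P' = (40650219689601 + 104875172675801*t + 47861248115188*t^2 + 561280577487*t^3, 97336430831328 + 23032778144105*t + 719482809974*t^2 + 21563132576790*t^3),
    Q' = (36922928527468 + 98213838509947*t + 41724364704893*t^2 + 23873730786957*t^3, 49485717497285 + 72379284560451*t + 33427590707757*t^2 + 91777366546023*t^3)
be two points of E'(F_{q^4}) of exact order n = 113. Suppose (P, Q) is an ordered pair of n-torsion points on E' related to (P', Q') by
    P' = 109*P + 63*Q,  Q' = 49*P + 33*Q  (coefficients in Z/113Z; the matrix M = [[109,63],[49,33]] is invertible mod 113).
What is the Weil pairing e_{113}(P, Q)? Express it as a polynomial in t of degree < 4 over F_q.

e_{113}(aP+bQ,cP+dQ) = e_{113}(P,Q)^(ad-bc); with (a,b,c,d)=(109,63,49,33) this gives the det-113 law.
det M = 109*33 - 63*49 = 510 = 58 (mod 113); 58^{-1} = 76 (mod 113).
Montgomery->Weierstrass: x_W = 8135781237616*x+116730400320349, y_W=8135781237616*y on F_{116918638477397}; lands on y^2=x^3+15213980415026*x+84666910615298.
Miller loop for e_{113} over F_{116918638477397^4}: bits of 113 = 1110001; 6 double steps + 3 add steps, l/v at each.
Miller gives e_{113}(P',Q') = 79989166736412 + 46276591452973*t + 116440370355223*t^2 + 70760352267823*t^3 in F_{116918638477397^4}.
e_{113}(P,Q) = (79989166736412 + 46276591452973*t + 116440370355223*t^2 + 70760352267823*t^3)^{76} = 983701149345 + 110978941906813*t + 29816905893003*t^2 + 55137917363707*t^3.

983701149345 + 110978941906813*t + 29816905893003*t^2 + 55137917363707*t^3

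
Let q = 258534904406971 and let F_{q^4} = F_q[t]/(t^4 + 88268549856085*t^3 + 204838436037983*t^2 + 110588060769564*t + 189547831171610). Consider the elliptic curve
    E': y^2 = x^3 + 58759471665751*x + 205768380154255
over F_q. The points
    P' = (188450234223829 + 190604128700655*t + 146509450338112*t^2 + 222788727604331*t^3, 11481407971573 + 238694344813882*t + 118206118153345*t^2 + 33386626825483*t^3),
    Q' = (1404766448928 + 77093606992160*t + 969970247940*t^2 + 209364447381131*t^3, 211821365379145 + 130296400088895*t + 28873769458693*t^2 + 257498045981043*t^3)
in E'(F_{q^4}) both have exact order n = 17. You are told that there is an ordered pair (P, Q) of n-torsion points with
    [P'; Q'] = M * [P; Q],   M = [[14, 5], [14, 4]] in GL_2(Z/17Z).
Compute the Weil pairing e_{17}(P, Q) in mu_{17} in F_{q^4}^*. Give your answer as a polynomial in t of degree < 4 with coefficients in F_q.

Since e_{17}(P,P)=e_{17}(Q,Q)=1 and e_{17}(Q,P)=e_{17}(P,Q)^{-1}, expanding e_{17}(14*P + 5*Q,14*P + 4*Q) leaves e(P,Q)^det(M).
det(M) mod 17 = 3; its inverse in (Z/17)^* is 6 (check: 3*6 mod 17 = 1).
Build f_{17,P'} and f_{17,Q'} via the 5-bit ladder of 17=10001_2; evaluate at shifted divisors; quotient in F_{258534904406971^4}.
So e_{17}(P',Q') = 212930146644421 + 38575234640275*t + 4429165998374*t^2 + 225671366434723*t^3.
(212930146644421 + 38575234640275*t + 4429165998374*t^2 + 225671366434723*t^3)^{6} mod (258534904406971,f) = 237361790409455 + 155821397546465*t + 131377836431666*t^2 + 78499868354588*t^3.

237361790409455 + 155821397546465*t + 131377836431666*t^2 + 78499868354588*t^3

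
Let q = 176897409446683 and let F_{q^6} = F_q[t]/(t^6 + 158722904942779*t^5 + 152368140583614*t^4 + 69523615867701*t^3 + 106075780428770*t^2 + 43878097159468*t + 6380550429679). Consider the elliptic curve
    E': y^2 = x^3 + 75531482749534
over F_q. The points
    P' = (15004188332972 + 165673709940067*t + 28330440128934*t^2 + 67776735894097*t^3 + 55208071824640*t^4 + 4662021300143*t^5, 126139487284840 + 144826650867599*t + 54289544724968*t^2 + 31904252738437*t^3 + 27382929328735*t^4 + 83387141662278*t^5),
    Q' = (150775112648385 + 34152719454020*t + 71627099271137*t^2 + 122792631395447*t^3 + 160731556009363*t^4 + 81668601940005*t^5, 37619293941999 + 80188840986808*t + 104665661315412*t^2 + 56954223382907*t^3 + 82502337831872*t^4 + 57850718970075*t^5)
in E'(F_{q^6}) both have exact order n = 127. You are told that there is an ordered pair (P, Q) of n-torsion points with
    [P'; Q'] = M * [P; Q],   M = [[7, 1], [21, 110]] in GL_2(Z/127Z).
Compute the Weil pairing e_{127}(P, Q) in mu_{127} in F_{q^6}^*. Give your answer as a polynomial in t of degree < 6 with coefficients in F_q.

e_{127} is bilinear + alternating on E[127], so e_{127}(7*P + 1*Q, 21*P + 110*Q) = e_{127}(P,Q)^(7*110-1*21).
det(M) mod 127 = 114; its inverse in (Z/127)^* is 39 (check: 114*39 mod 127 = 1).
7-bit Miller (1111111) on E'/F_{176897409446683} with a'=0, b'=75531482749534: accumulate tangent/chord ratios at Q'+S and P'+S'.
e_{127}(P',Q') = 60828705585725 + 162724299528623*t + 29757485138345*t^2 + 175030590935290*t^3 + 87113934572841*t^4 + 13650329741050*t^5.
Thus e_{127}(P,Q) = 138081135803797 + 153897305587439*t + 21305029989865*t^2 + 121943405374543*t^3 + 18295789829301*t^4 + 146122633565149*t^5.

138081135803797 + 153897305587439*t + 21305029989865*t^2 + 121943405374543*t^3 + 18295789829301*t^4 + 146122633565149*t^5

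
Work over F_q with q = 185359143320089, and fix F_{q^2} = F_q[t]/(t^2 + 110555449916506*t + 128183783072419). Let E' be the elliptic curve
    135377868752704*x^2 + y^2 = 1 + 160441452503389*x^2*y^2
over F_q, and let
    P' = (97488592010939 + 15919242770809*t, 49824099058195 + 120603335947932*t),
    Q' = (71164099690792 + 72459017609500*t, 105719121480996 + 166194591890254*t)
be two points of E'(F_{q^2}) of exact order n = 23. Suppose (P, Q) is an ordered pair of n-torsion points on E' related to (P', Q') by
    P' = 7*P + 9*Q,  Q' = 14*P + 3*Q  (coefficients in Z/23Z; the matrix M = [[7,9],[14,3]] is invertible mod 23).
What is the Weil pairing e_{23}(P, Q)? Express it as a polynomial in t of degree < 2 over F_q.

e_{23} is bilinear + alternating on E[23], so e_{23}(7*P + 9*Q, 14*P + 3*Q) = e_{23}(P,Q)^(7*3-9*14).
7*3 - 9*14 = -105; reduced mod 23: det = 10, inverse 7.
Edwards a_E,d_E -> Montgomery A=150146372129221,B=80177139275567 -> Weierstrass 138250279874544,43891137730629 via alpha=80196410762697,beta=40073889892351.
Double-and-add over 10111: 5-1 doublings, 4-1 additions; each step l_{T,T}/v_{2T} or l_{T,P'}/v at Q'+S for random S.
e_{23}(P',Q') = 86057084333441 + 39267249290063*t.
Hence e(P,Q) = 117004167203051 + 32350894116623*t in F_{185359143320089^2}^*.

117004167203051 + 32350894116623*t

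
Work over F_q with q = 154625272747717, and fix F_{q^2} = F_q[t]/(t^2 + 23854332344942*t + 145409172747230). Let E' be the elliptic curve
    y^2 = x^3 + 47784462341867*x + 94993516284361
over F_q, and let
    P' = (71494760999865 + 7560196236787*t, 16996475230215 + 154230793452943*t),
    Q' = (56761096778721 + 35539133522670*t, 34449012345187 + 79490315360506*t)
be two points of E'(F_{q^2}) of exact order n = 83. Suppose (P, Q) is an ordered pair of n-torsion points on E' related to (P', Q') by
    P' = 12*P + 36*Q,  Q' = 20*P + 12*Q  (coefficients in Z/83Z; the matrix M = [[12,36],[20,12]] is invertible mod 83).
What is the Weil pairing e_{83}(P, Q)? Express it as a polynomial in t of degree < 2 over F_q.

e_{83} is bilinear + alternating on E[83], so e_{83}(12*P + 36*Q, 20*P + 12*Q) = e_{83}(P,Q)^(12*12-36*20).
12*12 - 36*20 = -576; reduced mod 83: det = 5, inverse 50.
n = 83 = (1010011)_2 (7 bits, wt 4); accumulate f_{83,P'}(Q'+S)/f_{83,P'}(S) along the 6-step ladder.
Miller gives e_{83}(P',Q') = 74226485230302 + 40241477774499*t in F_{154625272747717^2}.
Hence e(P,Q) = 64821356616675 + 105402767273621*t in F_{154625272747717^2}^*.

64821356616675 + 105402767273621*t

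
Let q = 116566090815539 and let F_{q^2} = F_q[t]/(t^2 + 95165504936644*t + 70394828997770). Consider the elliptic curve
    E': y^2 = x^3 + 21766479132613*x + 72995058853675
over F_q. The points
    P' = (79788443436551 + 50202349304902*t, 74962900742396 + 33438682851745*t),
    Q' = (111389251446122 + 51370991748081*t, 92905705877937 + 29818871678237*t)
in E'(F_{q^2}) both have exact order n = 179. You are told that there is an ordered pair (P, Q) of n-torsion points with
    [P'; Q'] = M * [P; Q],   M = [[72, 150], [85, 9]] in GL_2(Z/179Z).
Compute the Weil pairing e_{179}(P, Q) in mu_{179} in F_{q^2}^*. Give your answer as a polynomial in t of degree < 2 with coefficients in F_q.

103926179240028 + 60934652335649*t

e_{179}(aP+bQ,cP+dQ) = e_{179}(P,Q)^(ad-bc); with (a,b,c,d)=(72,150,85,9) this gives the det-179 law.
So e_{179}(P,Q) = e_{179}(P',Q')^{156}, since 70*156 = 1 mod 179.
Miller loop for e_{179} over F_{116566090815539^2}: bits of 179 = 10110011; 7 double steps + 4 add steps, l/v at each.
The quotient is 116375401891621 + 101793271033082*t.
Finally e_{179}(P,Q) = 103926179240028 + 60934652335649*t.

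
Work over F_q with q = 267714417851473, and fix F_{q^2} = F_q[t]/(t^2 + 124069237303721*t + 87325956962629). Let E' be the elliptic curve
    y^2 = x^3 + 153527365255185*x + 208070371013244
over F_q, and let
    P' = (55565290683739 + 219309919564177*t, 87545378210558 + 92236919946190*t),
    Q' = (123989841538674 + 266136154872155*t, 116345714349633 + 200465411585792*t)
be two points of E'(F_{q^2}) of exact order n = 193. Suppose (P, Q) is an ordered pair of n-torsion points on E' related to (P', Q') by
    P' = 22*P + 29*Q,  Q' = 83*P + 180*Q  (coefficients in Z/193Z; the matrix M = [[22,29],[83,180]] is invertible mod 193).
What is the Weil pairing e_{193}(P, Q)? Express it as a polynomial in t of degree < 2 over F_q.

Under M = [[22,29],[83,180]] in GL_2(Z/193), e_{193}(P',Q') = e_{193}(P,Q)^(22*180-29*83 mod 193).
Hence e(P,Q) = e(P',Q')^{43} where 43 = 9^{-1} mod 193.
Build f_{193,P'} and f_{193,Q'} via the 8-bit ladder of 193=11000001_2; evaluate at shifted divisors; quotient in F_{267714417851473^2}.
f_P(D_Q)/f_Q(D_P) = 162134568983543 + 53995808232902*t.
Raise to 43: e(P,Q) = 147223889688234 + 174424636729154*t in mu_{193}.

147223889688234 + 174424636729154*t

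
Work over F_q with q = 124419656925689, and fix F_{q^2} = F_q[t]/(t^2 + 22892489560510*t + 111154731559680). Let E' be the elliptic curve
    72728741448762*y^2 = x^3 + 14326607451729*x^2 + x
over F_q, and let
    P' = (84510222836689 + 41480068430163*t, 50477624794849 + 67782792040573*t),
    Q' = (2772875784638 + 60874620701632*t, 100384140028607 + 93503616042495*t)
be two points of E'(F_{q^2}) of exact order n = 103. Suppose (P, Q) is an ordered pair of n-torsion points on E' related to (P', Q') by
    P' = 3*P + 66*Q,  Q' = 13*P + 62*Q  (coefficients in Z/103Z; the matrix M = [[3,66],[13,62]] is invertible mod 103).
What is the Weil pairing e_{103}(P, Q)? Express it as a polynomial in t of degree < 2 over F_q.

94429819917222 + 60061533754366*t

Alternating bilinearity on E[103] (values in mu_{103} in F_{124419656925689^2}) gives e(P',Q') = e(P,Q)^det(M).
det(M) mod 103 = 49; its inverse in (Z/103)^* is 82 (check: 49*82 mod 103 = 1).
Undo Montgomery via alpha=107482674666128, beta=52479675743691: (a',b')=(69532450217169,98256586249032) over F_{124419656925689}.
n = 103 = (1100111)_2 (7 bits, wt 5); accumulate f_{103,P'}(Q'+S)/f_{103,P'}(S) along the 6-step ladder.
So e_{103}(P',Q') = 72536418259750 + 28426423640354*t.
Raise to 82: e(P,Q) = 94429819917222 + 60061533754366*t in mu_{103}.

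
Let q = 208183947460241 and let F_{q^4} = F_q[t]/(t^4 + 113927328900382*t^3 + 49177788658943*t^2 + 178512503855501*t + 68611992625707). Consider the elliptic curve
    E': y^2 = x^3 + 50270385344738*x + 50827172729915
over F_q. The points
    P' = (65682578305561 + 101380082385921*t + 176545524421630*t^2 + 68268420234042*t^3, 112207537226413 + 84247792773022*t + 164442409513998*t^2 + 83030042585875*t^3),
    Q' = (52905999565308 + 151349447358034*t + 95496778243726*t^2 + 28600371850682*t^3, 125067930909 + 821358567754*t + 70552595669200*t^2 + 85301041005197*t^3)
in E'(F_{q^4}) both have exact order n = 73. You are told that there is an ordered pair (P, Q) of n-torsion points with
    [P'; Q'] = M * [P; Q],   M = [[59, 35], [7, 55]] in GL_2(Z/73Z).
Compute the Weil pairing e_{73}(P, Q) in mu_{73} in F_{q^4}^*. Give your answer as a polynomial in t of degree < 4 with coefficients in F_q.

39335957221973 + 154299477091683*t + 131435268664710*t^2 + 194074289629216*t^3

e_{73}(aP+bQ,cP+dQ) = e_{73}(P,Q)^(ad-bc); with (a,b,c,d)=(59,35,7,55) this gives the det-73 law.
Inverting 7 mod 73: 21. Thus e_{73}(P,Q) = e(P',Q')^{21}.
Miller loop for e_{73} over F_{208183947460241^4}: bits of 73 = 1001001; 6 double steps + 2 add steps, l/v at each.
So e_{73}(P',Q') = 49747657207844 + 107112734738326*t + 199082156674223*t^2 + 130325795122651*t^3.
e_{73}(P,Q) = (49747657207844 + 107112734738326*t + 199082156674223*t^2 + 130325795122651*t^3)^{21} = 39335957221973 + 154299477091683*t + 131435268664710*t^2 + 194074289629216*t^3.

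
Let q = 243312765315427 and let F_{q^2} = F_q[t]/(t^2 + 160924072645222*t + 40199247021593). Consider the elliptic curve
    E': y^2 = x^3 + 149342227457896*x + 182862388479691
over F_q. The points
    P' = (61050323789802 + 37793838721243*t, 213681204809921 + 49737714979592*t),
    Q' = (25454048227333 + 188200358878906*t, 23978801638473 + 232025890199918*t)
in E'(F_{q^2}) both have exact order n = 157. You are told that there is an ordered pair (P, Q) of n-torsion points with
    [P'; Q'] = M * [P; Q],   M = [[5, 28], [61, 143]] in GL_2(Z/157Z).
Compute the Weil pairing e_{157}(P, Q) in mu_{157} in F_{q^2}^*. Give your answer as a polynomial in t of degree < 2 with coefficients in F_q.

93528919222438 + 181849016715814*t

The 157-Weil pairing on E[157] over F_{243312765315427} is alternating-bilinear: e_{157}(P',Q') = e_{157}(P,Q)^det(M).
det M = 5*143 - 28*61 = -993 = 106 (mod 157); 106^{-1} = 40 (mod 157).
Build f_{157,P'} and f_{157,Q'} via the 8-bit ladder of 157=10011101_2; evaluate at shifted divisors; quotient in F_{243312765315427^2}.
Result: e(P',Q') = 85003708648457 + 18267976858314*t.
(85003708648457 + 18267976858314*t)^{40} mod (243312765315427,f) = 93528919222438 + 181849016715814*t.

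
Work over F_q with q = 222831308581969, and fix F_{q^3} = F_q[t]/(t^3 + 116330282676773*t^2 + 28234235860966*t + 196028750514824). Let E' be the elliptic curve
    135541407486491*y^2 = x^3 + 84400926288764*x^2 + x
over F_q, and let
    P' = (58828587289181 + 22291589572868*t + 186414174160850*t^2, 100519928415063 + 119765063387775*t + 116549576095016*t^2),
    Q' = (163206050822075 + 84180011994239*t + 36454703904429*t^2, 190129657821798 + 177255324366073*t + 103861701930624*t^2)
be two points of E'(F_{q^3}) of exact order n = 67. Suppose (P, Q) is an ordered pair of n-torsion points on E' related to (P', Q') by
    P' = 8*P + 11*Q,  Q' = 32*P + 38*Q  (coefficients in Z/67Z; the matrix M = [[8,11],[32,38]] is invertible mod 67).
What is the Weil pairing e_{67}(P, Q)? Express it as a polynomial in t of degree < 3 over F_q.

e_{67} is bilinear + alternating on E[67], so e_{67}(8*P + 11*Q, 32*P + 38*Q) = e_{67}(P,Q)^(8*38-11*32).
So e_{67}(P,Q) = e_{67}(P',Q')^{60}, since 19*60 = 1 mod 67.
(x,y)|->(34105296767463x+186739014344346,34105296767463y) sends E' to y^2=x^3+34543253995341*x+163646488129626.
Run Miller on y^2=x^3+34543253995341*x+163646488129626 over F_{222831308581969}: ladder 1000011 (7 bits); e = f_P(D_Q)/f_Q(D_P).
So e_{67}(P',Q') = 22275900155396 + 20221143831653*t + 136400287846710*t^2.
Thus e_{67}(P,Q) = 5330590661600 + 14656907836883*t + 49817530472648*t^2.

5330590661600 + 14656907836883*t + 49817530472648*t^2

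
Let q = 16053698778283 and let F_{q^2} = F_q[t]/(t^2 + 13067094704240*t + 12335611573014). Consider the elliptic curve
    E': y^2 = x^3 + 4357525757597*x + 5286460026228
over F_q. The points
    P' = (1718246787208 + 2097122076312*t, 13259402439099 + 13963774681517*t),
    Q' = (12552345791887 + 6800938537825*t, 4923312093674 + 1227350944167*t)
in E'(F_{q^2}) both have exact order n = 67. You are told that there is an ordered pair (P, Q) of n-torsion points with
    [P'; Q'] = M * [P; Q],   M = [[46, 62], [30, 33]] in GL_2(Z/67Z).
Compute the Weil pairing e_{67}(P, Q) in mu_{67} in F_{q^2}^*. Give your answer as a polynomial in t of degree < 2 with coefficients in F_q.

748618994828 + 4043559149492*t

e_{67} is bilinear + alternating on E[67], so e_{67}(46*P + 62*Q, 30*P + 33*Q) = e_{67}(P,Q)^(46*33-62*30).
46*33 - 62*30 = -342; reduced mod 67: det = 60, inverse 19.
n = 67 = (1000011)_2 (7 bits, wt 3); accumulate f_{67,P'}(Q'+S)/f_{67,P'}(S) along the 6-step ladder.
Result: e(P',Q') = 13560565667523 + 15407427070974*t.
(13560565667523 + 15407427070974*t)^{19} mod (16053698778283,f) = 748618994828 + 4043559149492*t.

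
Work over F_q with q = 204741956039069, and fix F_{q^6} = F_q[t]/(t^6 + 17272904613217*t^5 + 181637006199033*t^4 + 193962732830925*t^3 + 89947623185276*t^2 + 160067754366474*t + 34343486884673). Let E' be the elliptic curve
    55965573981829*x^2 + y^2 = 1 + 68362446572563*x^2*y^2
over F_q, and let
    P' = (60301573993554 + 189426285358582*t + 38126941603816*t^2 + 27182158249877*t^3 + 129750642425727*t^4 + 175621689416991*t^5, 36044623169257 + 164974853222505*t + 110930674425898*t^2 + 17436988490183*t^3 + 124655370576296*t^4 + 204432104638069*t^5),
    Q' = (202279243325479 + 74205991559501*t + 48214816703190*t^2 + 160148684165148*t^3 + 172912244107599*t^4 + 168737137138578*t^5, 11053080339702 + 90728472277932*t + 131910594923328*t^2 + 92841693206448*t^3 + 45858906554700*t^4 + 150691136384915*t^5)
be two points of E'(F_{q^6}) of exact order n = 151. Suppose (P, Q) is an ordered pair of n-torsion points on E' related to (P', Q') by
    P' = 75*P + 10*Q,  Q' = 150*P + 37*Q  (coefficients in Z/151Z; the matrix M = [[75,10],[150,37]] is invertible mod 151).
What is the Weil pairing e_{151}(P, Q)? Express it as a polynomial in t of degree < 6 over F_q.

Alternating bilinearity on E[151] (values in mu_{151} in F_{204741956039069^6}) gives e(P',Q') = e(P,Q)^det(M).
det(M) mod 151 = 67; its inverse in (Z/151)^* is 142 (check: 67*142 mod 151 = 1).
Edwards a_E,d_E -> Montgomery A=122941390104293,B=7156631984442 -> Weierstrass 81844323113714,24252147873683 via alpha=88968655438755,beta=99271759871851.
Double-and-add over 10010111: 8-1 doublings, 5-1 additions; each step l_{T,T}/v_{2T} or l_{T,P'}/v at Q'+S for random S.
Miller gives e_{151}(P',Q') = 48100794940278 + 89861116833196*t + 5559153209385*t^2 + 65456698605176*t^3 + 109499684508794*t^4 + 23231468698776*t^5 in F_{204741956039069^6}.
Finally e_{151}(P,Q) = 100489636449799 + 135355366554792*t + 27660694971457*t^2 + 43125618702170*t^3 + 174182542103653*t^4 + 76926032409848*t^5.

100489636449799 + 135355366554792*t + 27660694971457*t^2 + 43125618702170*t^3 + 174182542103653*t^4 + 76926032409848*t^5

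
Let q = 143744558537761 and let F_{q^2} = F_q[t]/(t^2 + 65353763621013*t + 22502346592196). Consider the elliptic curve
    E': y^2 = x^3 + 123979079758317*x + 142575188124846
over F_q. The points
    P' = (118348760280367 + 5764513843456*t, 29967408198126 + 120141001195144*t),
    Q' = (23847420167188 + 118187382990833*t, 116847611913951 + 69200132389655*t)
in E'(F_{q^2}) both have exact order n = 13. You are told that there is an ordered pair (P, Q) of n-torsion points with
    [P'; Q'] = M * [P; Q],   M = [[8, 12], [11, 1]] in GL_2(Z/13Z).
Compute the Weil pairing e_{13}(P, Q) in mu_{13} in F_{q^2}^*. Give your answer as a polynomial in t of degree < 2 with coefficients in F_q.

Since e_{13}(P,P)=e_{13}(Q,Q)=1 and e_{13}(Q,P)=e_{13}(P,Q)^{-1}, expanding e_{13}(8*P + 12*Q,11*P + 1*Q) leaves e(P,Q)^det(M).
8*1 - 12*11 = -124; reduced mod 13: det = 6, inverse 11.
Miller loop for e_{13} over F_{143744558537761^2}: bits of 13 = 1101; 3 double steps + 2 add steps, l/v at each.
So e_{13}(P',Q') = 46134966154171 + 2192203576552*t.
Thus e_{13}(P,Q) = 80270973891584 + 51550446885367*t.

80270973891584 + 51550446885367*t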